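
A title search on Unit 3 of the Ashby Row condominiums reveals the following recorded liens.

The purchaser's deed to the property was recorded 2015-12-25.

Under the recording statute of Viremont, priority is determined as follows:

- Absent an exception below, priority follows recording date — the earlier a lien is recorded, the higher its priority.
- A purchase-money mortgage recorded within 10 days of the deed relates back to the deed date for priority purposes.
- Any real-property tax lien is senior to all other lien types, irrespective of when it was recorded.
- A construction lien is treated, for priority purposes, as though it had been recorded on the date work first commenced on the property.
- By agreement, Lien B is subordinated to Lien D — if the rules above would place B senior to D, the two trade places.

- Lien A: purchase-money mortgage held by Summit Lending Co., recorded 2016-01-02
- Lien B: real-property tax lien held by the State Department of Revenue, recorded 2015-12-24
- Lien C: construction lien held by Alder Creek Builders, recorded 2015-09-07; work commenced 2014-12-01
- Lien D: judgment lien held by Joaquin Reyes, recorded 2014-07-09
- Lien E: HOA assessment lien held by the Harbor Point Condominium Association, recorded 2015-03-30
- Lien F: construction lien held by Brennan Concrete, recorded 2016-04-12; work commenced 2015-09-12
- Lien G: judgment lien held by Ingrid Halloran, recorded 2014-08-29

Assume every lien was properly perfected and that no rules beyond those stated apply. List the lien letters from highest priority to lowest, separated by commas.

Effective dates: A relates back to the deed date 2015-12-25; C's effective date is 2014-12-01, when work began; F is treated as recorded 2015-09-12, the work-commencement date.
B, as a real-property tax lien, has superpriority and ranks first.
The other liens, earliest effective date first: D (2014-07-09), G (2014-08-29), C (2014-12-01), E (2015-03-30), F (2015-09-12), A (2015-12-25).
The subordination applies — B was senior to D — so B and D swap.

D, B, G, C, E, F, A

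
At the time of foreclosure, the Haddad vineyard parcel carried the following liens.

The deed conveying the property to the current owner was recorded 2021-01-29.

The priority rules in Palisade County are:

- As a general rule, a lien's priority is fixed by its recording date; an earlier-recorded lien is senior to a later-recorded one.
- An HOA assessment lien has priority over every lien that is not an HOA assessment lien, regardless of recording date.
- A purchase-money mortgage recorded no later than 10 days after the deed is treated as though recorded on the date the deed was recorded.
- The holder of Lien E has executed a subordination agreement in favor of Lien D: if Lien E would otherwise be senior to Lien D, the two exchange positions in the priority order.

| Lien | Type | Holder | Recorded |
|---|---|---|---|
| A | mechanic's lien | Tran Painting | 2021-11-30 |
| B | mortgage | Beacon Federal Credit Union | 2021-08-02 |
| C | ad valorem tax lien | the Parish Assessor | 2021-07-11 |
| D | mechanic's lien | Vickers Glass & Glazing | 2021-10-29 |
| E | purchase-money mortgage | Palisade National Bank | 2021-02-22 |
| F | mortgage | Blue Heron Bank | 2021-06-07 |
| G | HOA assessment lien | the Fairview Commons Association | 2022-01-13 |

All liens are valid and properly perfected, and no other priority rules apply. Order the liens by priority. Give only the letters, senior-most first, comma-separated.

G, D, F, C, B, E, A

First, effective dates: E missed the 10-day window (24 days after the deed), so its recording date stands.
As an HOA assessment lien, G is senior to every other lien.
Remaining liens by effective date: E (2021-02-22), F (2021-06-07), C (2021-07-11), B (2021-08-02), D (2021-10-29), A (2021-11-30).
E would otherwise be senior to D, so under the subordination agreement E and D exchange positions.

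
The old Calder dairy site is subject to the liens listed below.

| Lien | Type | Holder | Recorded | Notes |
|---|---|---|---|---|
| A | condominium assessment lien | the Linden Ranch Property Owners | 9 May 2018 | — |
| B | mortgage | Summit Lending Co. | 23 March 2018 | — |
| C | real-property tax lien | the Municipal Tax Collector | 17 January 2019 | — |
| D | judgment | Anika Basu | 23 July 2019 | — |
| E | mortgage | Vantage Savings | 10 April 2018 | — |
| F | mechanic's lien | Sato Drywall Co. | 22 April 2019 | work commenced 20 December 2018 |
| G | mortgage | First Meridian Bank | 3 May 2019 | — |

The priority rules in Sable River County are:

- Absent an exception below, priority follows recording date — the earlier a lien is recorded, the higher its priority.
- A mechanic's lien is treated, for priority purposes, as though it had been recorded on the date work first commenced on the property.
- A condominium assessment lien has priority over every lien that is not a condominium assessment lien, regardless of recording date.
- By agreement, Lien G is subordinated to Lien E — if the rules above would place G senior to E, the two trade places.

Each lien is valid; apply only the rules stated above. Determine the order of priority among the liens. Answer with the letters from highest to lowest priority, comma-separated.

A, B, E, F, C, G, D

Effective dates: F relates back to 20 December 2018 (work commenced).
As a condominium assessment lien, A is senior to every other lien.
Ordering the rest by effective date: B (23 March 2018), E (10 April 2018), F (20 December 2018), C (17 January 2019), G (3 May 2019), D (23 July 2019).
G already ranks below E; the subordination has no effect.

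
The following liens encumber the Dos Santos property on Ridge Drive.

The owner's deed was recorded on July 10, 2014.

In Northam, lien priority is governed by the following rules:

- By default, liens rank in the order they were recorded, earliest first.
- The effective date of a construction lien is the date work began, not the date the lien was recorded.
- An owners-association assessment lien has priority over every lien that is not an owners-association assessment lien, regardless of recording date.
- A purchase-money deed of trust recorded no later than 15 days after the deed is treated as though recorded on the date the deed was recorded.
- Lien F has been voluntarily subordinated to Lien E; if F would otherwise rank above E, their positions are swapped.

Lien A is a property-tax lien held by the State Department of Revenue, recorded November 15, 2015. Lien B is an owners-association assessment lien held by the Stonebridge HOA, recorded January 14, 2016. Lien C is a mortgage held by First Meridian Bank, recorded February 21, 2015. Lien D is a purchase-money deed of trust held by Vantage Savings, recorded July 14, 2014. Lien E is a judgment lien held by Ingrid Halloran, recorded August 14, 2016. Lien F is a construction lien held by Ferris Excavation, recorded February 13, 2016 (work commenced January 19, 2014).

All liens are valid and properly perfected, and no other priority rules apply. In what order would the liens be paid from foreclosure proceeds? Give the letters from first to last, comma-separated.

B, E, D, C, A, F

Adjusting effective dates: D relates back to the deed date July 10, 2014; F's effective date is January 19, 2014, when work began.
B is an owners-association assessment lien, so it outranks all other liens regardless of date.
The other liens, earliest effective date first: F (January 19, 2014), D (July 10, 2014), C (February 21, 2015), A (November 15, 2015), E (August 14, 2016).
Because F would otherwise rank above E, the subordination swaps them.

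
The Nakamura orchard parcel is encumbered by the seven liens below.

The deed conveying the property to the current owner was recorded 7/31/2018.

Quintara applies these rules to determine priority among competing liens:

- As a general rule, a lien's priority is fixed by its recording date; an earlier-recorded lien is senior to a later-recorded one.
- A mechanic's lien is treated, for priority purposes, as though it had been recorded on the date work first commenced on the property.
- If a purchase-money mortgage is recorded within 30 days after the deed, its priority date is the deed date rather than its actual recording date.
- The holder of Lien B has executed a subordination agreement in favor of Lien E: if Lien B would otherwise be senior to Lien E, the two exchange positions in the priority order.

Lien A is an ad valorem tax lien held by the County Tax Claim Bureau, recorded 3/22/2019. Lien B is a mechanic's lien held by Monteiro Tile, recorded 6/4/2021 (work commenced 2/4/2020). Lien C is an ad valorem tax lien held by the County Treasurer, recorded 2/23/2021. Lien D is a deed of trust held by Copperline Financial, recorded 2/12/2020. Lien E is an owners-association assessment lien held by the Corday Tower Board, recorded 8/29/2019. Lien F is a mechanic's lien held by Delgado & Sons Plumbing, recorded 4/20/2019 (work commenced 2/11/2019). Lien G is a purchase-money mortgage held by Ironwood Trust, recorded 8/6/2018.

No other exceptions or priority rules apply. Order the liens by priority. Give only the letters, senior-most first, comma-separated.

G, F, A, E, B, D, C

Effective dates: B relates back to 2/4/2020 (work commenced); F relates back to 2/11/2019 (work commenced); G relates back to the deed date 7/31/2018.
Sorted by effective date: G (7/31/2018), F (2/11/2019), A (3/22/2019), E (8/29/2019), B (2/4/2020), D (2/12/2020), C (2/23/2021).
B is already junior to E, so the subordination agreement changes nothing.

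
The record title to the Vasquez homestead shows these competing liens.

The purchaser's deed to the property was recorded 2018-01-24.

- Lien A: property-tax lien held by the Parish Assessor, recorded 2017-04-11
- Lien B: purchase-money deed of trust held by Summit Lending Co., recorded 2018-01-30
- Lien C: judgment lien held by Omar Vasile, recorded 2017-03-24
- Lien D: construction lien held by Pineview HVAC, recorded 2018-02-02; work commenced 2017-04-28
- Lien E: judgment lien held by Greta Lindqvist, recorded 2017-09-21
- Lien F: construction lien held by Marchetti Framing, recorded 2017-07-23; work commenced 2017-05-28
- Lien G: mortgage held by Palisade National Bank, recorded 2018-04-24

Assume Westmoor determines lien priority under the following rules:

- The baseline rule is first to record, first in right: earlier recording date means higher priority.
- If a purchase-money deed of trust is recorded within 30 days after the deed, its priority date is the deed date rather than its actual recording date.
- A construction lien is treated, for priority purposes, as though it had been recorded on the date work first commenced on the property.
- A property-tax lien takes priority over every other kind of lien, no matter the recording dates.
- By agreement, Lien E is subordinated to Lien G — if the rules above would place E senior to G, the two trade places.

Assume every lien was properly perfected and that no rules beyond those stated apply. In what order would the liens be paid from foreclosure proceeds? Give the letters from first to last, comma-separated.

Effective dates after the stated exceptions: B was recorded within the 30-day window, so its effective date is the deed date 2018-01-24; D's effective date is 2017-04-28, when work began; F's effective date is 2017-05-28, when work began.
As a property-tax lien, A is senior to every other lien.
Ordering the rest by effective date: C (2017-03-24), D (2017-04-28), F (2017-05-28), E (2017-09-21), B (2018-01-24), G (2018-04-24).
Because E would otherwise rank above G, the subordination swaps them.

A, C, D, F, G, B, E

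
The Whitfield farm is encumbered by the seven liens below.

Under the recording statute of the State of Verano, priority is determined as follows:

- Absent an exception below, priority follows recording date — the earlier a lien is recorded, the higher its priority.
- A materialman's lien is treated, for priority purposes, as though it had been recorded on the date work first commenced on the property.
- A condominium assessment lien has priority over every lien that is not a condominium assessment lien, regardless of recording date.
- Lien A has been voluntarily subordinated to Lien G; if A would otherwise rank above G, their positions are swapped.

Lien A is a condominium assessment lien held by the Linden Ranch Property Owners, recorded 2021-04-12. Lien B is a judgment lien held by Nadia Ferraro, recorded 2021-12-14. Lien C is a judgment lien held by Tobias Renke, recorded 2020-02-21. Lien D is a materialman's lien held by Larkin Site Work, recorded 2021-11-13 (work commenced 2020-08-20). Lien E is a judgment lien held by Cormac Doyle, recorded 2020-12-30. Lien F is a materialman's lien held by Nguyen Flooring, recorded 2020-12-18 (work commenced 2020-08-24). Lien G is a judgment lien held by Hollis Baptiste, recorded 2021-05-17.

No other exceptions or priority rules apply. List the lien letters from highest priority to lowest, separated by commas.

G, C, D, F, E, A, B

Effective dates: D relates back to 2020-08-20 (work commenced); F relates back to 2020-08-24 (work commenced).
A is a condominium assessment lien, so it outranks all other liens regardless of date.
Ordering the rest by effective date: C (2020-02-21), D (2020-08-20), F (2020-08-24), E (2020-12-30), G (2021-05-17), B (2021-12-14).
The subordination applies — A was senior to G — so A and G swap.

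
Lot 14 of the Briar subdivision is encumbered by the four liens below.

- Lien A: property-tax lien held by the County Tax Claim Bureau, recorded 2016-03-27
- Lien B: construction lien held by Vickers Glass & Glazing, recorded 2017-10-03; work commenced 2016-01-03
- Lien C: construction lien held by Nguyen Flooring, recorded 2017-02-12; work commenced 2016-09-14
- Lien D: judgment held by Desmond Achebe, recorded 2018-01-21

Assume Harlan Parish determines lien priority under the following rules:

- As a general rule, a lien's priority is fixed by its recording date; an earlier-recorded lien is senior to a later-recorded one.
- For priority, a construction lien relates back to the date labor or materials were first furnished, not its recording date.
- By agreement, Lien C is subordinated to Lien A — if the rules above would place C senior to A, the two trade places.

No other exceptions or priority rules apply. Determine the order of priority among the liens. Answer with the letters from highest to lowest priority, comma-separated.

Effective dates: B is treated as recorded 2016-01-03, the work-commencement date; C is treated as recorded 2016-09-14, the work-commencement date.
By effective date: B (2016-01-03), A (2016-03-27), C (2016-09-14), D (2018-01-21).
C already ranks below A; the subordination has no effect.

B, A, C, D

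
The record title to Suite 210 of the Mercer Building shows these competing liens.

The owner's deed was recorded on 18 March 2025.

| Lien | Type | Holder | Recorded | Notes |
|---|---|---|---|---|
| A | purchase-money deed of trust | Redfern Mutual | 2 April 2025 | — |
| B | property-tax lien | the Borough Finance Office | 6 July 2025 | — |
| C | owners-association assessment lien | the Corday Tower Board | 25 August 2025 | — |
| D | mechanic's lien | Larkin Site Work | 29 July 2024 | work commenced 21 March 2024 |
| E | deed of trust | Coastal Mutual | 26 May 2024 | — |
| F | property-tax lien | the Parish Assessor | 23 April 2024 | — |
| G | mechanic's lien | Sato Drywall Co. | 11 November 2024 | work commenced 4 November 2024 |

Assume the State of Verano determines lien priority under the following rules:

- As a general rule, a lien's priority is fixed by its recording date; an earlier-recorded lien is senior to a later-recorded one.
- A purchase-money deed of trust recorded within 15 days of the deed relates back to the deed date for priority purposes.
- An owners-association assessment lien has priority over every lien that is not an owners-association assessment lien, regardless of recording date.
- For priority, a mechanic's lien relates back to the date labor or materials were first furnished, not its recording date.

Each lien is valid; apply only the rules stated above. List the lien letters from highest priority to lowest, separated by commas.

First, effective dates: A relates back to the deed date 18 March 2025; D relates back to 21 March 2024 (work commenced); G's effective date is 4 November 2024, when work began.
C is an owners-association assessment lien and takes priority over every other lien.
Ordering the rest by effective date: D (21 March 2024), F (23 April 2024), E (26 May 2024), G (4 November 2024), A (18 March 2025), B (6 July 2025).

C, D, F, E, G, A, B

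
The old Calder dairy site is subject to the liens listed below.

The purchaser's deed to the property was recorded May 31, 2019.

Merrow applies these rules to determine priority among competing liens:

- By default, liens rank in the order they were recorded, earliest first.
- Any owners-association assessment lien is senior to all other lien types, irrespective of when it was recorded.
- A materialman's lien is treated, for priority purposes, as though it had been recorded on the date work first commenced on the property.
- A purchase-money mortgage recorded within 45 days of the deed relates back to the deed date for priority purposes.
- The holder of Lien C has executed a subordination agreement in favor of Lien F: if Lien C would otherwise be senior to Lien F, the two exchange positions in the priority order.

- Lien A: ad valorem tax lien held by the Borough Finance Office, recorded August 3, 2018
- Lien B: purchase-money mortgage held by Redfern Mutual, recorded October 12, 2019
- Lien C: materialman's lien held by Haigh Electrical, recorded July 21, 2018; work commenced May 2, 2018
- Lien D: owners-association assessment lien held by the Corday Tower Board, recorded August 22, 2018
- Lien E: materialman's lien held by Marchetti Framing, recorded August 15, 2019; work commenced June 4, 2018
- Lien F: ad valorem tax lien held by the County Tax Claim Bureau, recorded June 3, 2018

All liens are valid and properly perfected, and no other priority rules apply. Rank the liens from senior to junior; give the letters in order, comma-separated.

Effective dates after the stated exceptions: B was recorded 134 days after the deed, outside the 45-day window, so it keeps its recording date; C relates back to May 2, 2018 (work commenced); E is treated as recorded June 4, 2018, the work-commencement date.
D is an owners-association assessment lien and takes priority over every other lien.
Remaining liens by effective date: C (May 2, 2018), F (June 3, 2018), E (June 4, 2018), A (August 3, 2018), B (October 12, 2019).
C would otherwise be senior to F, so under the subordination agreement C and F exchange positions.

D, F, C, E, A, B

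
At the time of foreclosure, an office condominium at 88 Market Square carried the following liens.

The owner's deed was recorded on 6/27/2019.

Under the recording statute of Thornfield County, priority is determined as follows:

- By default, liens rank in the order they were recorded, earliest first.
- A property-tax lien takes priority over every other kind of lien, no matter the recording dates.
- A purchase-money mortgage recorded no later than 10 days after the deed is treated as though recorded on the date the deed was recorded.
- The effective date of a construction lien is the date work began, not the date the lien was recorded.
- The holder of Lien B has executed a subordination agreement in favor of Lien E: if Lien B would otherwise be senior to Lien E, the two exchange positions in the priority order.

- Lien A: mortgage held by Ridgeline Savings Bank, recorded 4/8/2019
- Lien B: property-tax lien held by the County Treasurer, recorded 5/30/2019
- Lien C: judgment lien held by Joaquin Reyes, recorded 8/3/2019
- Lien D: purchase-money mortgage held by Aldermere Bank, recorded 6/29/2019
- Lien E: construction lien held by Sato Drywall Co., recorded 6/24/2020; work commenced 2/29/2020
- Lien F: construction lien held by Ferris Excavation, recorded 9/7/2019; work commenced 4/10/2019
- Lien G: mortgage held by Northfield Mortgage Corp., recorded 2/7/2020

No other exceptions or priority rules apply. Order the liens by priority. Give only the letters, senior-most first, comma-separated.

E, A, F, D, C, G, B

Effective dates after the stated exceptions: D was recorded within the 10-day window, so its effective date is the deed date 6/27/2019; E is treated as recorded 2/29/2020, the work-commencement date; F's effective date is 4/10/2019, when work began.
B is a property-tax lien and takes priority over every other lien.
Remaining liens by effective date: A (4/8/2019), F (4/10/2019), D (6/27/2019), C (8/3/2019), G (2/7/2020), E (2/29/2020).
Because B would otherwise rank above E, the subordination swaps them.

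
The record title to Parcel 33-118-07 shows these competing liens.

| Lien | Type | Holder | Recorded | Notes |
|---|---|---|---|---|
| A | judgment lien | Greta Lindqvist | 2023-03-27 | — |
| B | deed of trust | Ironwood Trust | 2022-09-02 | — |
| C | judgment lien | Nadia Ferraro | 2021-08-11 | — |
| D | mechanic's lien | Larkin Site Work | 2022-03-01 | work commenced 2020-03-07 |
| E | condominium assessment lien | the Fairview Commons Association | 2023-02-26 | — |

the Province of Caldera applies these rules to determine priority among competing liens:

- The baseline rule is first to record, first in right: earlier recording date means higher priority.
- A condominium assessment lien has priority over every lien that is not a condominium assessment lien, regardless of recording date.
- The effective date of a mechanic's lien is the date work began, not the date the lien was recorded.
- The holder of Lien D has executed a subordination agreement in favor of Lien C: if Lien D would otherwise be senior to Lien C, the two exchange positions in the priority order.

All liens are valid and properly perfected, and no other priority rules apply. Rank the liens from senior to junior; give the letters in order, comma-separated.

Effective dates: D is treated as recorded 2020-03-07, the work-commencement date.
E is a condominium assessment lien, so it outranks all other liens regardless of date.
The other liens, earliest effective date first: D (2020-03-07), C (2021-08-11), B (2022-09-02), A (2023-03-27).
D is senior to C before the subordination, so the two trade places.

E, C, D, B, A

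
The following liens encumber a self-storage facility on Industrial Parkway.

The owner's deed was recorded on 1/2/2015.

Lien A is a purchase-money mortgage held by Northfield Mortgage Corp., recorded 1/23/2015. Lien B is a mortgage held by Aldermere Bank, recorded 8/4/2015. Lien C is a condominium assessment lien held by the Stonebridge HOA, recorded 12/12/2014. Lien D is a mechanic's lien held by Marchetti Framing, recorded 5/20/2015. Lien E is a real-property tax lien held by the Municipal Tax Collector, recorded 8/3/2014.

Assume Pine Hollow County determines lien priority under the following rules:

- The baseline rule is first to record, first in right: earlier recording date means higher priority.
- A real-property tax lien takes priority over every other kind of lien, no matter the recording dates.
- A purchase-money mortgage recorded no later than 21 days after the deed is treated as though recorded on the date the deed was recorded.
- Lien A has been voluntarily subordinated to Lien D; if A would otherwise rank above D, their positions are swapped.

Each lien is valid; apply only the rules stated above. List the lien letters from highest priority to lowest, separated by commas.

Effective dates: A's effective date is the deed date, 1/2/2015.
E is a real-property tax lien and takes priority over every other lien.
Among the remaining liens, by effective date: C (12/12/2014), A (1/2/2015), D (5/20/2015), B (8/4/2015).
Because A would otherwise rank above D, the subordination swaps them.

E, C, D, A, B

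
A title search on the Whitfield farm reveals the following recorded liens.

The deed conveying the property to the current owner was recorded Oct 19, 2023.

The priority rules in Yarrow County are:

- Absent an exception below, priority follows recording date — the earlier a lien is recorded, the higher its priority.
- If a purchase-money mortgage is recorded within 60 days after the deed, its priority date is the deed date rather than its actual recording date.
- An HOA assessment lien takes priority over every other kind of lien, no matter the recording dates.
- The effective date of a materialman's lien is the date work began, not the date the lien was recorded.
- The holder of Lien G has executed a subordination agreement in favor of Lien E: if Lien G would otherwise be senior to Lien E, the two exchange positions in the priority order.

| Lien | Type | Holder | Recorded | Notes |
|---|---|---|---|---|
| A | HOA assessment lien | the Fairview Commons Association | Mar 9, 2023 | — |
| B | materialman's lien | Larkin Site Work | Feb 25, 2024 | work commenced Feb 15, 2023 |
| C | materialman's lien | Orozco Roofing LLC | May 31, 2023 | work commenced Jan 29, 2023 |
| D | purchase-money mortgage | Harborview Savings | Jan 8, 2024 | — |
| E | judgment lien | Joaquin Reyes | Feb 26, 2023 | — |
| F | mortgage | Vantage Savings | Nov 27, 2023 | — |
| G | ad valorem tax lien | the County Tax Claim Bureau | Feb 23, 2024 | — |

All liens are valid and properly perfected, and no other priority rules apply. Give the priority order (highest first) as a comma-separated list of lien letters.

Effective dates after the stated exceptions: B's effective date is Feb 15, 2023, when work began; C is treated as recorded Jan 29, 2023, the work-commencement date; D was recorded 81 days after the deed — beyond 60 days — so no relation-back applies.
A is an HOA assessment lien and takes priority over every other lien.
Remaining liens by effective date: C (Jan 29, 2023), B (Feb 15, 2023), E (Feb 26, 2023), F (Nov 27, 2023), D (Jan 8, 2024), G (Feb 23, 2024).
G already ranks below E; the subordination has no effect.

A, C, B, E, F, D, G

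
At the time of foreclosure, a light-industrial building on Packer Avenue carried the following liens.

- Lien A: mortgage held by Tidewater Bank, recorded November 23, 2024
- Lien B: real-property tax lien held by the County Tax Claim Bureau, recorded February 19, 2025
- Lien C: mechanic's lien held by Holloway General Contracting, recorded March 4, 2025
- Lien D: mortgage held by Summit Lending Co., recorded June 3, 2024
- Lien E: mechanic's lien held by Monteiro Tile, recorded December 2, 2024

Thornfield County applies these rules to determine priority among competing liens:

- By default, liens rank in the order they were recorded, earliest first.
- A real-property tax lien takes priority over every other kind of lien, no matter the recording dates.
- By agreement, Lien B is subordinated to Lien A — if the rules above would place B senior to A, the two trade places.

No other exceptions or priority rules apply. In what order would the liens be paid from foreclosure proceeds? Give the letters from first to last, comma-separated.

A, D, B, E, C

B is a real-property tax lien and takes priority over every other lien.
Ordering the rest by effective date: D (June 3, 2024), A (November 23, 2024), E (December 2, 2024), C (March 4, 2025).
The subordination applies — B was senior to A — so B and A swap.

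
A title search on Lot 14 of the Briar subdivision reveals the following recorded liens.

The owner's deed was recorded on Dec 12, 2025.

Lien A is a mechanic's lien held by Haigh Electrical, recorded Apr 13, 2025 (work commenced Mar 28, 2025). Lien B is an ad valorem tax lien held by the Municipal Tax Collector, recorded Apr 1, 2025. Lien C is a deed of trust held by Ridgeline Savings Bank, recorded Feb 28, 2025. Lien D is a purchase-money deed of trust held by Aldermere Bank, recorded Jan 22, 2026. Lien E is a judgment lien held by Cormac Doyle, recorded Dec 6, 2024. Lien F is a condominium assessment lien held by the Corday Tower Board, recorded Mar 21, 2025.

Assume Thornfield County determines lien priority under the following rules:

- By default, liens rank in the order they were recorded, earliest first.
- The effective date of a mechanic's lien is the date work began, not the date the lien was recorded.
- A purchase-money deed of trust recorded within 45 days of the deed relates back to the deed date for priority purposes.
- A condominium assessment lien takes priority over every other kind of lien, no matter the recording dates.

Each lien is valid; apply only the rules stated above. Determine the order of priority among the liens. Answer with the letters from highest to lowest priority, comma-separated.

F, E, C, A, B, D

Effective dates after the stated exceptions: A's effective date is Mar 28, 2025, when work began; D relates back to the deed date Dec 12, 2025.
As a condominium assessment lien, F is senior to every other lien.
Ordering the rest by effective date: E (Dec 6, 2024), C (Feb 28, 2025), A (Mar 28, 2025), B (Apr 1, 2025), D (Dec 12, 2025).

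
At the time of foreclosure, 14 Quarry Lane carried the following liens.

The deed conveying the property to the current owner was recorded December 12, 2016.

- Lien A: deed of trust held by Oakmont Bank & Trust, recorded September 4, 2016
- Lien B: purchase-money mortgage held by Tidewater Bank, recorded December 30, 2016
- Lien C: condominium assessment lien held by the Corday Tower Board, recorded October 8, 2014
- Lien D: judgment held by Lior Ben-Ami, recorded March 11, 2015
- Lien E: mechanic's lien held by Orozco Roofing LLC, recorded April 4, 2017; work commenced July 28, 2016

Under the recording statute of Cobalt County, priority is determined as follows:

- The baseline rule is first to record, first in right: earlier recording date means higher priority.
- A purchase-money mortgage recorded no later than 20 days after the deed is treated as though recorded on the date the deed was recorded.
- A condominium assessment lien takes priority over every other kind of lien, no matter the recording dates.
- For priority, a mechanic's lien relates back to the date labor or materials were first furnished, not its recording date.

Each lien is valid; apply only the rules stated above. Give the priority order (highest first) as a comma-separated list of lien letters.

C, D, E, A, B

First, effective dates: B's effective date is the deed date, December 12, 2016; E relates back to July 28, 2016 (work commenced).
C, as a condominium assessment lien, has superpriority and ranks first.
Ordering the rest by effective date: D (March 11, 2015), E (July 28, 2016), A (September 4, 2016), B (December 12, 2016).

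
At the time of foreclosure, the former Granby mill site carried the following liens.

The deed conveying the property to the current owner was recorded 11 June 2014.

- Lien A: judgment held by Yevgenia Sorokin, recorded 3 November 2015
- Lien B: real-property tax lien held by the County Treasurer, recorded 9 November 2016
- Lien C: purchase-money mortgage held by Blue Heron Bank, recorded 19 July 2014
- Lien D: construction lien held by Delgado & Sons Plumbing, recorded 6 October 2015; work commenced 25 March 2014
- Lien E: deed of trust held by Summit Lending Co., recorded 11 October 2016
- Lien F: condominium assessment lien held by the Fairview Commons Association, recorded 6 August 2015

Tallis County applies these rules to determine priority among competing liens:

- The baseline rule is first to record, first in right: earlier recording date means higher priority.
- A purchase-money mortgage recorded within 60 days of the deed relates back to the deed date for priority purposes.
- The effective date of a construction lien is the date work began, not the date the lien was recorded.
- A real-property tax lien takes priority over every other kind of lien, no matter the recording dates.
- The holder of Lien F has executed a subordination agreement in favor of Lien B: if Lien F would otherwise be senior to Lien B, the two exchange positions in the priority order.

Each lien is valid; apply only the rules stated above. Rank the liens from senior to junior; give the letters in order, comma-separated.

B, D, C, F, A, E

Effective dates: C was recorded within the 60-day window, so its effective date is the deed date 11 June 2014; D relates back to 25 March 2014 (work commenced).
B is a real-property tax lien, so it outranks all other liens regardless of date.
Remaining liens by effective date: D (25 March 2014), C (11 June 2014), F (6 August 2015), A (3 November 2015), E (11 October 2016).
Since F is not senior to B, the subordination leaves the order unchanged.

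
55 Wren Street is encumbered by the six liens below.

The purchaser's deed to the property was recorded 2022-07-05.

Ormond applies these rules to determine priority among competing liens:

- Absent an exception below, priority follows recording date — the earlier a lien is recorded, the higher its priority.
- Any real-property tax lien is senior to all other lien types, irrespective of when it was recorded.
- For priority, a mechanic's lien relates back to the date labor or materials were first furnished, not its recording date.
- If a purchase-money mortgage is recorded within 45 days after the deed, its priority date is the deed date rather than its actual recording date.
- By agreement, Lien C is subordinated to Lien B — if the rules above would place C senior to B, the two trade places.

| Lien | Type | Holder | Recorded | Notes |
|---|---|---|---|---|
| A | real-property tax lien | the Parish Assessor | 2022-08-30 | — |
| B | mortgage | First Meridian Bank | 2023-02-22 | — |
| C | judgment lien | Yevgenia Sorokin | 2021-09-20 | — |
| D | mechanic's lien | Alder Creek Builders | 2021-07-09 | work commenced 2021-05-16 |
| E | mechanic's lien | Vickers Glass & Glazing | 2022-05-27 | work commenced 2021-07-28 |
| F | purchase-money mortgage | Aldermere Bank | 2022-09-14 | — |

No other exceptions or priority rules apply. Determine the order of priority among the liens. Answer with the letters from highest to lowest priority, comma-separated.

A, D, E, B, F, C

Adjusting effective dates: D's effective date is 2021-05-16, when work began; E is treated as recorded 2021-07-28, the work-commencement date; F was recorded 71 days after the deed — beyond 45 days — so no relation-back applies.
A is a real-property tax lien, so it outranks all other liens regardless of date.
Remaining liens by effective date: D (2021-05-16), E (2021-07-28), C (2021-09-20), F (2022-09-14), B (2023-02-22).
C is senior to B before the subordination, so the two trade places.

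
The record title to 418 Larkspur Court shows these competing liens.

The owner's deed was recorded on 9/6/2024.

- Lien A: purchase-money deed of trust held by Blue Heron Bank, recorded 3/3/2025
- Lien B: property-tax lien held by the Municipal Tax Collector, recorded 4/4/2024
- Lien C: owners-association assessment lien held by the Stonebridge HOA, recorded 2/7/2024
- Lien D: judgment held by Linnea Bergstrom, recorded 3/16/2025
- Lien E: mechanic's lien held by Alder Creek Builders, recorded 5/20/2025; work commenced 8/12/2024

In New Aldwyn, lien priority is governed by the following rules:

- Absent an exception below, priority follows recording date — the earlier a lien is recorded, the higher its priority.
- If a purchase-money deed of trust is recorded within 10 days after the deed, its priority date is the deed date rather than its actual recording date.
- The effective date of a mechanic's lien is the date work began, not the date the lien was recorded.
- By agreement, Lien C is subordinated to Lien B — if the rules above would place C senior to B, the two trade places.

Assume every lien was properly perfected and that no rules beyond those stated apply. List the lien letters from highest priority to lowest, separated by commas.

B, C, E, A, D

First, effective dates: A was recorded 178 days after the deed — beyond 10 days — so no relation-back applies; E's effective date is 8/12/2024, when work began.
By effective date: C (2/7/2024), B (4/4/2024), E (8/12/2024), A (3/3/2025), D (3/16/2025).
C is senior to B before the subordination, so the two trade places.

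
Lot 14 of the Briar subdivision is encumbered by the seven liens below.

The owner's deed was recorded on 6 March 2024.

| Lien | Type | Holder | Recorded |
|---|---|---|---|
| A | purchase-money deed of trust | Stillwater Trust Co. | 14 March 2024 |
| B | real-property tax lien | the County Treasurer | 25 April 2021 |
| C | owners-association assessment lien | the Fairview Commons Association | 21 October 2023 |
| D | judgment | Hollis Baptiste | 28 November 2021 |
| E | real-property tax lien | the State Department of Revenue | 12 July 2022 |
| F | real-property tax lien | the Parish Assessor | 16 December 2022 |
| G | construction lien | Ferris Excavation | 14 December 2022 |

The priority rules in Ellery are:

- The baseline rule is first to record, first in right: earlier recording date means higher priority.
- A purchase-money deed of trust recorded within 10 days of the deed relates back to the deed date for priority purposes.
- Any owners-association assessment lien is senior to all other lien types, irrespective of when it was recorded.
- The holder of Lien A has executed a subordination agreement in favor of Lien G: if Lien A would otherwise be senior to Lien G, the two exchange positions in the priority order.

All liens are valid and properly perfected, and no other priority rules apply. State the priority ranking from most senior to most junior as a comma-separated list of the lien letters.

C, B, D, E, G, F, A

Effective dates: A relates back to the deed date 6 March 2024.
As an owners-association assessment lien, C is senior to every other lien.
The other liens, earliest effective date first: B (25 April 2021), D (28 November 2021), E (12 July 2022), G (14 December 2022), F (16 December 2022), A (6 March 2024).
A is already junior to G, so the subordination agreement changes nothing.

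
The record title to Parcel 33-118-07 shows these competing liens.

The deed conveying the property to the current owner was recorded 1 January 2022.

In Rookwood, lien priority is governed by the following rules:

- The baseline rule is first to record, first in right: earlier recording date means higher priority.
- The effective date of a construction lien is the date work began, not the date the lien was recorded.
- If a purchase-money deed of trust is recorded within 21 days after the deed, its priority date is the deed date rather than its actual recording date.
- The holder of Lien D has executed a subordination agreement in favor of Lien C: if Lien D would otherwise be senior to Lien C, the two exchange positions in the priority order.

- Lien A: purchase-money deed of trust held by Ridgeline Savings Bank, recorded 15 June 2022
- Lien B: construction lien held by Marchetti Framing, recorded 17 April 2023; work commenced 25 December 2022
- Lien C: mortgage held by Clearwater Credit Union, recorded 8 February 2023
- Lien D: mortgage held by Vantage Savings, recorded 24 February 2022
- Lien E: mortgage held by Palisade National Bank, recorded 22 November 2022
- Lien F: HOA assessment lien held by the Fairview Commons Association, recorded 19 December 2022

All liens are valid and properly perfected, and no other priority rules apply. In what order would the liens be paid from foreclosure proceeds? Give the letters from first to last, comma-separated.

C, A, E, F, B, D

Effective dates after the stated exceptions: A missed the 21-day window (165 days after the deed), so its recording date stands; B's effective date is 25 December 2022, when work began.
Ordering by effective date: D (24 February 2022), A (15 June 2022), E (22 November 2022), F (19 December 2022), B (25 December 2022), C (8 February 2023).
D is senior to C before the subordination, so the two trade places.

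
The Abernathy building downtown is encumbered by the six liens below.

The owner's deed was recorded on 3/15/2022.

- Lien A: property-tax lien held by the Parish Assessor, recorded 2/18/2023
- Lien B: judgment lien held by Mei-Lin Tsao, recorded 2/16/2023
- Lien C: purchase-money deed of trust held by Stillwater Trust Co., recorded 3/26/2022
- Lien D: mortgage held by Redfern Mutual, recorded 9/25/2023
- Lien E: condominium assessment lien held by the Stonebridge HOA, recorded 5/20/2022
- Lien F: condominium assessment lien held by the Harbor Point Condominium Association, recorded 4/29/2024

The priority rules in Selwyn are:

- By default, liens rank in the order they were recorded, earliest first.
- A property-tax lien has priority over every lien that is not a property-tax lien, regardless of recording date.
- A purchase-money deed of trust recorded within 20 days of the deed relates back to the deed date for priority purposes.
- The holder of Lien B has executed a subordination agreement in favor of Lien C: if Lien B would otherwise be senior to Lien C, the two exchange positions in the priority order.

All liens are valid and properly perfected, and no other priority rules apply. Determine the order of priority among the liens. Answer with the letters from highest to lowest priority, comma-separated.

Effective dates: C relates back to the deed date 3/15/2022.
A, as a property-tax lien, has superpriority and ranks first.
Remaining liens by effective date: C (3/15/2022), E (5/20/2022), B (2/16/2023), D (9/25/2023), F (4/29/2024).
B is already junior to C, so the subordination agreement changes nothing.

A, C, E, B, D, F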